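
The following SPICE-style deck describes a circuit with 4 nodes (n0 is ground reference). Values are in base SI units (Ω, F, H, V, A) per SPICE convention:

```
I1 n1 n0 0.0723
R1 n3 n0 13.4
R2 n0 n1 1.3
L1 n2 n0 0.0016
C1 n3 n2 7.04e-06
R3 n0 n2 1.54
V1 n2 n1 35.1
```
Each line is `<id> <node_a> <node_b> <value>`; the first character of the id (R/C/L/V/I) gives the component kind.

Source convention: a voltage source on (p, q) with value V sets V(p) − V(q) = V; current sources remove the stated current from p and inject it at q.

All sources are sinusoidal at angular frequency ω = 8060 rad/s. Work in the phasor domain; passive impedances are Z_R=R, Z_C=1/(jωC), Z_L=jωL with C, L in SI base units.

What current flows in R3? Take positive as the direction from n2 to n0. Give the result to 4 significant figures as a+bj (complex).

MNA unknowns: 3 node voltages V₁..V_3 plus 1 source current (V1)
I1: z[1]−=0.0723, z[0]+=0.0723
R1: Y=0.07463+0.000j on G[3,0]
R2: Y=0.7692+0.000j on G[0,1]
L1: Y=0.000-0.07754j on G[2,0]
C1: Y=0.000+0.05674j on G[3,2]
R3: Y=0.6494+0.000j on G[0,2]
V1: row V2−V1=35.1, i_V1 at 2,1
solve → V1=-16.49+0.5352j, V2=18.61+0.5352j, V3=6.559+9.161j
aux → i_V1=-12.61+0.4117j

12.08+0.3475j A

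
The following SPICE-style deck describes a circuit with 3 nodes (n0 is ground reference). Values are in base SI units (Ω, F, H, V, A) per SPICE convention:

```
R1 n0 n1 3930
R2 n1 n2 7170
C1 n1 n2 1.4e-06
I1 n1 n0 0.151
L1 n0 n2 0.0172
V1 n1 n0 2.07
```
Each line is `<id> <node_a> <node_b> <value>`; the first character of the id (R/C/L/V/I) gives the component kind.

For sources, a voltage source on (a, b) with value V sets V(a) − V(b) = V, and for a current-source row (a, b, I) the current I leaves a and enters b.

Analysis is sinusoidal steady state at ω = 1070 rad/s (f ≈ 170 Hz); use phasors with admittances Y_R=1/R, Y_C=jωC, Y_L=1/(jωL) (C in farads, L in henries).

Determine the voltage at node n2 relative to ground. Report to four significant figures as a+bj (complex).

Apply KCL at each of the 2 non-ground nodes and solve the resulting linear system.
Node n1: branches {R1, R2, C1, I1, V1} → V_1 = 2.070+0.000j
Node n2: branches {R2, C1, L1} → V_2 = -0.05867+0.005619j
Source currents: i(V1)=-0.1518-0.003188j

-0.05867+0.005619j V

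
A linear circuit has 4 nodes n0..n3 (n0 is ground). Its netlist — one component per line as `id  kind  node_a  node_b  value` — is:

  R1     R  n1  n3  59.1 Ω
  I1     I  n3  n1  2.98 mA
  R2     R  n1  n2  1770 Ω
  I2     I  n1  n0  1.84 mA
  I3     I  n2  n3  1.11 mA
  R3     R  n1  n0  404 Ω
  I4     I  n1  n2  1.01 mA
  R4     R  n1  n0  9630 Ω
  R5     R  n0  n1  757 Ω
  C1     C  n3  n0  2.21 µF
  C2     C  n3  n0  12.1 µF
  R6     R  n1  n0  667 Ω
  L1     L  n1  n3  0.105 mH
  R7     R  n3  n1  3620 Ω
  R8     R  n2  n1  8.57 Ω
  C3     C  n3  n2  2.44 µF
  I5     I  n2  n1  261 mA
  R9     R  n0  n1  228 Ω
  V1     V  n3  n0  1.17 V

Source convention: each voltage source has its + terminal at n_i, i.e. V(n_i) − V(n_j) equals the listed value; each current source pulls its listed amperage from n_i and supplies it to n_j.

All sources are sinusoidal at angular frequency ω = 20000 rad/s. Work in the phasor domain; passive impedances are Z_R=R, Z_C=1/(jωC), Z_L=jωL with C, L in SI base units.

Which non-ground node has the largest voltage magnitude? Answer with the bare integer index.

MNA unknowns: 3 node voltages V₁..V_3 plus 1 source current (V1)
R1: Y=0.01692+0.000j on G[1,3]
I1: z[3]−=0.00298, z[1]+=0.00298
R2: Y=0.0005650+0.000j on G[1,2]
I2: z[1]−=0.00184, z[0]+=0.00184
I3: z[2]−=0.00111, z[3]+=0.00111
R3: Y=0.002475+0.000j on G[1,0]
I4: z[1]−=0.00101, z[2]+=0.00101
R4: Y=0.0001038+0.000j on G[1,0]
R5: Y=0.001321+0.000j on G[0,1]
C1: Y=0.000+0.04420j on G[3,0]
C2: Y=0.000+0.2420j on G[3,0]
R6: Y=0.001499+0.000j on G[1,0]
L1: Y=0.000-0.4762j on G[1,3]
R7: Y=0.0002762+0.000j on G[3,1]
R8: Y=0.1167+0.000j on G[2,1]
C3: Y=0.000+0.04880j on G[3,2]
I5: z[2]−=0.261, z[1]+=0.261
R9: Y=0.004386+0.000j on G[0,1]
V1: row V3−V0=1.17, i_V1 at 3,0
solve → V1=0.9654+0.08329j, V2=-0.8729+0.9336j, V3=1.170+0.000j
aux → i_V1=-0.01129-0.3357j

2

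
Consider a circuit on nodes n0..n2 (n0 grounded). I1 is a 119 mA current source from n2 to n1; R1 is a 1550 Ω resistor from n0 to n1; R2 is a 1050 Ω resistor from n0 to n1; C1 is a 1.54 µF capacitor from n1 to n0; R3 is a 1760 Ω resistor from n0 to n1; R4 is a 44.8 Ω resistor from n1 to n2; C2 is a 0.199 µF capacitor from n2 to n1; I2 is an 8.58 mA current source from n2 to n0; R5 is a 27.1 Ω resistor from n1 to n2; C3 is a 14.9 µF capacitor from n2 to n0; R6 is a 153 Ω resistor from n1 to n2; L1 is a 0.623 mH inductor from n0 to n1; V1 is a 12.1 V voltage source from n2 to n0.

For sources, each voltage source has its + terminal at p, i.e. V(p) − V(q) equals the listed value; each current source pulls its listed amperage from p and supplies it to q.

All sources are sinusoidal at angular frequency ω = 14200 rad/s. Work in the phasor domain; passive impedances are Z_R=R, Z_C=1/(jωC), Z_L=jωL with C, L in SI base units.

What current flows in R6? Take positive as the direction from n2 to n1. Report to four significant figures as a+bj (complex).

0.04798-0.04375j A

Element admittances at ω=14200 rad/s:
  I1: injects 0.119 A into n1 (from n2)
  Y(R1) = 0.0006452+0.000j S between n0,n1
  Y(R2) = 0.0009524+0.000j S between n0,n1
  Y(C1) = 0.000+0.02187j S between n1,n0
  Y(R3) = 0.0005682+0.000j S between n0,n1
  Y(R4) = 0.02232+0.000j S between n1,n2
  Y(C2) = 0.000+0.002826j S between n2,n1
  I2: injects 0.00858 A into n0 (from n2)
  Y(R5) = 0.03690+0.000j S between n1,n2
  Y(C3) = 0.000+0.2116j S between n2,n0
  Y(R6) = 0.006536+0.000j S between n1,n2
  Y(L1) = 0.000-0.1130j S between n0,n1
  V1: constraint V(n2)−V(n0) = 12.1
Assemble and solve the 3×3 MNA system:
  V(n1)=4.760+6.694j  V(n2)=12.10+0.000j
  i(V1)=-0.6292-2.141j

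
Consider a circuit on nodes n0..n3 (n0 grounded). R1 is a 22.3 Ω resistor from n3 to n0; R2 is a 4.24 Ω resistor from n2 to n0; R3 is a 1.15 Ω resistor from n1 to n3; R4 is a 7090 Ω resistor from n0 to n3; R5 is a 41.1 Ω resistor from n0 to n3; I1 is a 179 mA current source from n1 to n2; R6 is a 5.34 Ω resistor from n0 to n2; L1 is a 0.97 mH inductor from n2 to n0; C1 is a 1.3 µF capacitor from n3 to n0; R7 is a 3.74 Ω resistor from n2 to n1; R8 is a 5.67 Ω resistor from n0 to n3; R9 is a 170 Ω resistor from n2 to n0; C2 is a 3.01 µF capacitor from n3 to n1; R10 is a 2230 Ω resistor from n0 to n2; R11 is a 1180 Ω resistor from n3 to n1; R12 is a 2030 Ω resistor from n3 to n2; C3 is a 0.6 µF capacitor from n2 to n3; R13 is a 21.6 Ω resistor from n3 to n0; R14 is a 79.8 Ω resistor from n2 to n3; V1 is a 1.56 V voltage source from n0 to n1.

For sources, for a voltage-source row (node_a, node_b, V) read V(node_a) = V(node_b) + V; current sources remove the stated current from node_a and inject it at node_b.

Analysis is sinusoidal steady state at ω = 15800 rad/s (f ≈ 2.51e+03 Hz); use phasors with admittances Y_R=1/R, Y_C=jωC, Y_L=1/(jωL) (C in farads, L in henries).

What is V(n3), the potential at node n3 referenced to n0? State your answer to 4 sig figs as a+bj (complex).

-1.158+0.009990j V

MNA unknowns: 3 node voltages V₁..V_3 plus 1 source current (V1)
R1: Y=0.04484+0.000j on G[3,0]
R2: Y=0.2358+0.000j on G[2,0]
R3: Y=0.8696+0.000j on G[1,3]
R4: Y=0.0001410+0.000j on G[0,3]
R5: Y=0.02433+0.000j on G[0,3]
I1: z[1]−=0.179, z[2]+=0.179
R6: Y=0.1873+0.000j on G[0,2]
L1: Y=0.000-0.06525j on G[2,0]
C1: Y=0.000+0.02054j on G[3,0]
R7: Y=0.2674+0.000j on G[2,1]
R8: Y=0.1764+0.000j on G[0,3]
R9: Y=0.005882+0.000j on G[2,0]
C2: Y=0.000+0.04756j on G[3,1]
R10: Y=0.0004484+0.000j on G[0,2]
R11: Y=0.0008475+0.000j on G[3,1]
R12: Y=0.0004926+0.000j on G[3,2]
C3: Y=0.000+0.009480j on G[2,3]
R13: Y=0.04630+0.000j on G[3,0]
R14: Y=0.01253+0.000j on G[2,3]
V1: row V0−V1=1.56, i_V1 at 0,1
solve → V1=-1.560+0.000j, V2=-0.3534-0.04305j, V3=-1.158+0.009990j
aux → i_V1=-0.4929-0.01630j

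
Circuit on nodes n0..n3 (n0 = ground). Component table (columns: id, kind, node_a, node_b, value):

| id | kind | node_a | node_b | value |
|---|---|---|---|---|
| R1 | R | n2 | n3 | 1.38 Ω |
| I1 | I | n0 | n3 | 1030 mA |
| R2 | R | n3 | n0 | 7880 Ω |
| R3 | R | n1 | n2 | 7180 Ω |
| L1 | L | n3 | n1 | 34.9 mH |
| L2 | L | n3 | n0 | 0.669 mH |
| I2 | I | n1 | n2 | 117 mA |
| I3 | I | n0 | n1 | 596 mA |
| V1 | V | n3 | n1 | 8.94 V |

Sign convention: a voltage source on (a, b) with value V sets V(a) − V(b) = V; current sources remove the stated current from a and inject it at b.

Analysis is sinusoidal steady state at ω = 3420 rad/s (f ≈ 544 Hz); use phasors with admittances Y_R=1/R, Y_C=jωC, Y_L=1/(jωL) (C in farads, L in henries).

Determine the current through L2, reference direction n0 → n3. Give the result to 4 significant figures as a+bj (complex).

-1.626+0.0004721j A

MNA unknowns: 3 node voltages V₁..V_3 plus 1 source current (V1)
R1: Y=0.7246+0.000j on G[2,3]
I1: z[0]−=1.03, z[3]+=1.03
R2: Y=0.0001269+0.000j on G[3,0]
R3: Y=0.0001393+0.000j on G[1,2]
L1: Y=0.000-0.008378j on G[3,1]
L2: Y=0.000-0.4371j on G[3,0]
I2: z[1]−=0.117, z[2]+=0.117
I3: z[0]−=0.596, z[1]+=0.596
V1: row V3−V1=8.94, i_V1 at 3,1
solve → V1=-8.939+3.720j, V2=0.1608+3.720j, V3=0.001080+3.720j
aux → i_V1=-0.4803+0.07490j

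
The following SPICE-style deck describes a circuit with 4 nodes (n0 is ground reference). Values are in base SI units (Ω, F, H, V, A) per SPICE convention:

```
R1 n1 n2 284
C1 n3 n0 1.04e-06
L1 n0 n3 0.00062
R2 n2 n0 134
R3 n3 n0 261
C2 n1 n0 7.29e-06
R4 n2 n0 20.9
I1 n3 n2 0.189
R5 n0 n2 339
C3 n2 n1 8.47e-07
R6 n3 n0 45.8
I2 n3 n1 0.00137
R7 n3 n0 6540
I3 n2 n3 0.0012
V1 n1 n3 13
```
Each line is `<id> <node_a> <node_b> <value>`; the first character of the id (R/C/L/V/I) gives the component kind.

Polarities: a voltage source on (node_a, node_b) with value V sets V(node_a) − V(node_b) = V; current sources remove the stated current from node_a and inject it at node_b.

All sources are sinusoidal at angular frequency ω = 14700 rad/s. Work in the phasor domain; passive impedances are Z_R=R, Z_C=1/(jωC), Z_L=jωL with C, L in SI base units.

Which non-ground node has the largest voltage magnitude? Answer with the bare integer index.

MNA unknowns: 3 node voltages V₁..V_3 plus 1 source current (V1)
R1: Y=0.003521+0.000j on G[1,2]
C1: Y=0.000+0.01529j on G[3,0]
L1: Y=0.000-0.1097j on G[0,3]
R2: Y=0.007463+0.000j on G[2,0]
R3: Y=0.003831+0.000j on G[3,0]
C2: Y=0.000+0.1072j on G[1,0]
R4: Y=0.04785+0.000j on G[2,0]
I1: z[3]−=0.189, z[2]+=0.189
R5: Y=0.002950+0.000j on G[0,2]
C3: Y=0.000+0.01245j on G[2,1]
R6: Y=0.02183+0.000j on G[3,0]
I2: z[3]−=0.00137, z[1]+=0.00137
R7: Y=0.0001529+0.000j on G[3,0]
I3: z[2]−=0.0012, z[3]+=0.0012
V1: row V1−V3=13, i_V1 at 1,3
solve → V1=-14.90-27.02j, V2=6.458-5.843j, V3=-27.90-27.02j
aux → i_V1=-3.083+1.937j

3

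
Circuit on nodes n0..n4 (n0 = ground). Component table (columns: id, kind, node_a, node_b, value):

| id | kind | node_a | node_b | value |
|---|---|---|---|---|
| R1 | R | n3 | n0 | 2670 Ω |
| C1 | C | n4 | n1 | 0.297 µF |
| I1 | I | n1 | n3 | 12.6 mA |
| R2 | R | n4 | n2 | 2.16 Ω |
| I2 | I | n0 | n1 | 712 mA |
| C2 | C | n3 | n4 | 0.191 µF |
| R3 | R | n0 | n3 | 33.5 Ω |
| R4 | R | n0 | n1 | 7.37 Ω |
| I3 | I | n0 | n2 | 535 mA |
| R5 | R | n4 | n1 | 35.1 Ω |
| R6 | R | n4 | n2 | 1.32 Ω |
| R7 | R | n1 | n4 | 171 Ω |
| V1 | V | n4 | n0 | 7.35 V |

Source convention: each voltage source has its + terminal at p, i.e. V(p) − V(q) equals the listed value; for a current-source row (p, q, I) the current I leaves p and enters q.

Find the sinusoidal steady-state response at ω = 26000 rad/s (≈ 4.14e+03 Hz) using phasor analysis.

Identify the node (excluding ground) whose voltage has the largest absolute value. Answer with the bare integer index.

Element admittances at ω=26000 rad/s:
  Y(R1) = 0.0003745+0.000j S between n3,n0
  Y(C1) = 0.000+0.007722j S between n4,n1
  I1: injects 0.0126 A into n3 (from n1)
  Y(R2) = 0.4630+0.000j S between n4,n2
  I2: injects 0.712 A into n1 (from n0)
  Y(C2) = 0.000+0.004966j S between n3,n4
  Y(R3) = 0.02985+0.000j S between n0,n3
  Y(R4) = 0.1357+0.000j S between n0,n1
  I3: injects 0.535 A into n2 (from n0)
  Y(R5) = 0.02849+0.000j S between n4,n1
  Y(R6) = 0.7576+0.000j S between n4,n2
  Y(R7) = 0.005848+0.000j S between n1,n4
  V1: constraint V(n4)−V(n0) = 7.35
Assemble and solve the 5×5 MNA system:
  V(n1)=5.602+0.07941j  V(n2)=7.788+0.000j  V(n3)=0.5991+1.109j  V(n4)=7.350+0.000j
  i(V1)=0.4688-0.04430j

2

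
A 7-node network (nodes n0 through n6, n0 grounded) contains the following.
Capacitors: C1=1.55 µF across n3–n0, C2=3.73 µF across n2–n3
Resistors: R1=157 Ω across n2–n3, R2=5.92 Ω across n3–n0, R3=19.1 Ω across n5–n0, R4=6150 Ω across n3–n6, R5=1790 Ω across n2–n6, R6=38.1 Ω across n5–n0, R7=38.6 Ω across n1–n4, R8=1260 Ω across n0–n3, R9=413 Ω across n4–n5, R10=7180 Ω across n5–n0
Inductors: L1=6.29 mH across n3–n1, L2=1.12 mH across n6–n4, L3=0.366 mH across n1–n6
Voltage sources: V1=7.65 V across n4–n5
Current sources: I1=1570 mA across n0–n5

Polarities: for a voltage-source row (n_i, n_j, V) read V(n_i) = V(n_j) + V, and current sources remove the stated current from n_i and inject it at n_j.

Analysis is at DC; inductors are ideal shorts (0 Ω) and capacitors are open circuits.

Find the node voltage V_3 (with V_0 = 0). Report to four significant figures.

8.744 V

Element admittances at DC:
  Y(C1) = 0.000 S between n3,n0
  Y(C2) = 0.000 S between n2,n3
  Y(R1) = 0.006369 S between n2,n3
  Y(R2) = 0.1689 S between n3,n0
  Y(R3) = 0.05236 S between n5,n0
  L1: short n3↔n1 (DC inductor)
  Y(R4) = 0.0001626 S between n3,n6
  Y(R5) = 0.0005587 S between n2,n6
  Y(R6) = 0.02625 S between n5,n0
  Y(R7) = 0.02591 S between n1,n4
  L2: short n6↔n4 (DC inductor)
  Y(R8) = 0.0007937 S between n0,n3
  Y(R9) = 0.002421 S between n4,n5
  L3: short n1↔n6 (DC inductor)
  Y(R10) = 0.0001393 S between n5,n0
  V1: constraint V(n4)−V(n5) = 7.65
  I1: injects 1.57 A into n5 (from n0)
Assemble and solve the 10×10 MNA system:
  V(n1)=8.744  V(n2)=8.744  V(n3)=8.744  V(n4)=8.744  V(n5)=1.094  V(n6)=8.744
  i(L1)=-1.484  i(L2)=-1.484  i(L3)=-1.484  i(V1)=-1.502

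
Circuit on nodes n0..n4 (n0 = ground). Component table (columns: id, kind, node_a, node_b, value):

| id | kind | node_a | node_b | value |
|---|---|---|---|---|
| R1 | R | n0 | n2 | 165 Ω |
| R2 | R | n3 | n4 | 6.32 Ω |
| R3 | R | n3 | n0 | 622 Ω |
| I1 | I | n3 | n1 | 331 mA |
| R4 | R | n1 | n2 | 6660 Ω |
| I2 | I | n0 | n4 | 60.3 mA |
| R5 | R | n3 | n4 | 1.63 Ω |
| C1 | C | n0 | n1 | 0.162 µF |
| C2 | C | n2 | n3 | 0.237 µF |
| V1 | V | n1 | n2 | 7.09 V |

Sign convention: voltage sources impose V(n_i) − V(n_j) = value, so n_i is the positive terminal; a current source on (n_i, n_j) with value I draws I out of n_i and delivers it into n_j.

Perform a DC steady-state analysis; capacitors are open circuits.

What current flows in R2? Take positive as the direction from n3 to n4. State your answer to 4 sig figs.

Element admittances at DC:
  Y(R1) = 0.006061 S between n0,n2
  Y(R2) = 0.1582 S between n3,n4
  Y(R3) = 0.001608 S between n3,n0
  I1: injects 0.331 A into n1 (from n3)
  Y(R4) = 0.0001502 S between n1,n2
  I2: injects 0.0603 A into n4 (from n0)
  Y(R5) = 0.6135 S between n3,n4
  Y(C1) = 0.000 S between n0,n1
  Y(C2) = 0.000 S between n2,n3
  V1: constraint V(n1)−V(n2) = 7.09
Assemble and solve the 5×5 MNA system:
  V(n1)=61.70  V(n2)=54.62  V(n3)=-168.4  V(n4)=-168.3
  i(V1)=0.3299

-0.01236 A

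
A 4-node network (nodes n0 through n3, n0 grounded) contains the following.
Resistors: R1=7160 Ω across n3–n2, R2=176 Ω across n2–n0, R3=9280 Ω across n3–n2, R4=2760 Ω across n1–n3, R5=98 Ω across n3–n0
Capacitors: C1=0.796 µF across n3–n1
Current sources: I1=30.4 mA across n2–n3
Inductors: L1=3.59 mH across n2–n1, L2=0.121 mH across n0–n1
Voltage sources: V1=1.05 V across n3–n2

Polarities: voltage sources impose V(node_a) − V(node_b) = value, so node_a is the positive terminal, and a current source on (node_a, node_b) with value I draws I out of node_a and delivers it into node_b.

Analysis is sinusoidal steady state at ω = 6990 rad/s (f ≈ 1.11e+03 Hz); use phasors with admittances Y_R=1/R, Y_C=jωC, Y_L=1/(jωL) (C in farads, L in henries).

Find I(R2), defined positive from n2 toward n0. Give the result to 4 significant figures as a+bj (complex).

3.836e-05-0.001909j A

Apply KCL at each of the 3 non-ground nodes and solve the resulting linear system.
Node n1: branches {C1, R4, L1, L2} → V_1 = -0.004514-0.009153j
Node n2: branches {R1, R2, R3, I1, L1, V1} → V_2 = 0.006751-0.3360j
Node n3: branches {R1, C1, R3, I1, R4, R5, V1} → V_3 = 1.057-0.3360j
Source currents: i(V1)=0.01715-0.002358j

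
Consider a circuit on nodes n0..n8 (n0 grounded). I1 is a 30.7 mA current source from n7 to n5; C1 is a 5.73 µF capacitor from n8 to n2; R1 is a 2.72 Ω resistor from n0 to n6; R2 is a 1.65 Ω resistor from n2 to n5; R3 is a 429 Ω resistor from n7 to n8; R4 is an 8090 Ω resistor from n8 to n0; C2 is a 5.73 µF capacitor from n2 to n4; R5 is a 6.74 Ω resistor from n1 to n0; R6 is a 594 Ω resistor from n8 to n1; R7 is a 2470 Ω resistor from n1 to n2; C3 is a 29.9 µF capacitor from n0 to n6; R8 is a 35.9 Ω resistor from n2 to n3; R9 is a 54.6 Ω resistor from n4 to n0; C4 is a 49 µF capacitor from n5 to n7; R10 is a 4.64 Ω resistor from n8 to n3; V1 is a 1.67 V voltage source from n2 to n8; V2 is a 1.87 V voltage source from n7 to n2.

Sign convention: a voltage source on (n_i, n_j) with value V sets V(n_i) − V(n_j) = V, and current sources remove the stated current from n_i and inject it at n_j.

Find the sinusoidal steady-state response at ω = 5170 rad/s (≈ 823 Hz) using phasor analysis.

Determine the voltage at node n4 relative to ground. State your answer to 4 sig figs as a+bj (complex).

Element admittances at ω=5170 rad/s:
  I1: injects 0.0307 A into n5 (from n7)
  Y(C1) = 0.000+0.02962j S between n8,n2
  Y(R1) = 0.3676+0.000j S between n0,n6
  Y(R2) = 0.6061+0.000j S between n2,n5
  Y(R3) = 0.002331+0.000j S between n7,n8
  Y(R4) = 0.0001236+0.000j S between n8,n0
  Y(C2) = 0.000+0.02962j S between n2,n4
  Y(R5) = 0.1484+0.000j S between n1,n0
  Y(R6) = 0.001684+0.000j S between n8,n1
  Y(R7) = 0.0004049+0.000j S between n1,n2
  Y(C3) = 0.000+0.1546j S between n0,n6
  Y(R8) = 0.02786+0.000j S between n2,n3
  Y(R9) = 0.01832+0.000j S between n4,n0
  Y(C4) = 0.000+0.2533j S between n5,n7
  Y(R10) = 0.2155+0.000j S between n8,n3
  V1: constraint V(n2)−V(n8) = 1.67
  V2: constraint V(n7)−V(n2) = 1.87
Assemble and solve the 10×10 MNA system:
  V(n1)=-0.01660-0.001109j  V(n2)=0.1506-0.07993j  V(n3)=-1.328-0.07993j  V(n4)=0.1447+0.009527j  V(n5)=0.4718+0.5674j  V(n6)=0.000+0.000j  V(n7)=2.021-0.07993j  V(n8)=-1.519-0.07993j
  i(V1)=-0.05216-0.04961j  i(V2)=-0.2029-0.3923j

0.1447+0.009527j V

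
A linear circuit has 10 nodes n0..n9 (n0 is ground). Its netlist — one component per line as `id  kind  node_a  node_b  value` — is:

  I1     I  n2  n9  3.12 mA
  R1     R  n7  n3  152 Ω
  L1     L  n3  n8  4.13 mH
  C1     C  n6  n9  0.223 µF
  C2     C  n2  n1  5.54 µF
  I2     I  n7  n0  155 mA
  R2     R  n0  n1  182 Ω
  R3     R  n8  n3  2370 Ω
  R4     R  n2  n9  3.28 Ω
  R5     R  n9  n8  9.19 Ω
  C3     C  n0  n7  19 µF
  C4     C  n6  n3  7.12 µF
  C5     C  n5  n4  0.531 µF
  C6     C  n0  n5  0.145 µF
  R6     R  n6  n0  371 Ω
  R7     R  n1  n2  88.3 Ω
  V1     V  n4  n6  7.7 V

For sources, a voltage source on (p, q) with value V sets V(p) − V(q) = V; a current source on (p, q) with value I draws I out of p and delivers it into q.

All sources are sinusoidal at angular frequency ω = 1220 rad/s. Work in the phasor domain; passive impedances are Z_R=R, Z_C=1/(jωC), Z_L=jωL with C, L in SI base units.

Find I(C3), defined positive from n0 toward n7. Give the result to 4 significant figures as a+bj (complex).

0.1497+0.02102j A

Apply KCL at each of the 9 non-ground nodes and solve the resulting linear system.
Node n1: branches {C2, R2, R7} → V_1 = -0.3674+2.238j
Node n2: branches {I1, C2, R4, R7} → V_2 = -0.02099+3.118j
Node n3: branches {R1, L1, R3, C4} → V_3 = -0.1000+3.263j
Node n4: branches {C5, V1} → V_4 = 6.629+2.893j
Node n5: branches {C5, C6} → V_5 = 5.207+2.272j
Node n6: branches {C1, C4, R6, V1} → V_6 = -1.071+2.893j
Node n7: branches {R1, I2, C3} → V_7 = -0.9067+6.458j
Node n8: branches {L1, R3, R5} → V_8 = -0.03660+3.274j
Node n9: branches {I1, C1, R4, R5} → V_9 = -0.01738+3.158j
Source currents: i(V1)=0.0004020-0.0009212j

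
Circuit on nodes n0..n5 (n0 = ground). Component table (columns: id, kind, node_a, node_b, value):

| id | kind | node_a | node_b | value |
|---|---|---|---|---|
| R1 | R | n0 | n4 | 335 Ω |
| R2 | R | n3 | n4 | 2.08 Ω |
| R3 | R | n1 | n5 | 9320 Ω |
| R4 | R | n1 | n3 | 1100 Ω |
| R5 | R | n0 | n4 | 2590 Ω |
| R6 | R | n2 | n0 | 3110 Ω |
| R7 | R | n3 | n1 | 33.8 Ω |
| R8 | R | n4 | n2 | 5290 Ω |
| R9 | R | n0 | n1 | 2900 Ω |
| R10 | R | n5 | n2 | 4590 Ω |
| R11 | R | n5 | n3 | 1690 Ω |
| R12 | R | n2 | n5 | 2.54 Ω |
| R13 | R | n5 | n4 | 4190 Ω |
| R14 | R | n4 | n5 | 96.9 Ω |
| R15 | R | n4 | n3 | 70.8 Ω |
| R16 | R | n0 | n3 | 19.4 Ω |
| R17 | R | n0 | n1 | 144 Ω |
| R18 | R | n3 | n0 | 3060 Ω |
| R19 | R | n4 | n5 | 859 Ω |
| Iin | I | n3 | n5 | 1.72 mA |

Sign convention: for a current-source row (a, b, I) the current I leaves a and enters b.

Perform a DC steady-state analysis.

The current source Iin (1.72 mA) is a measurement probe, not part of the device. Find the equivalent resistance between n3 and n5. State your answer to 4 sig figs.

MNA unknowns: 5 node voltages V₁..V_5
R1: Y=0.002985 on G[0,4]
R2: Y=0.4808 on G[3,4]
R3: Y=0.0001073 on G[1,5]
R4: Y=0.0009091 on G[1,3]
R5: Y=0.0003861 on G[0,4]
R6: Y=0.0003215 on G[2,0]
R7: Y=0.02959 on G[3,1]
R8: Y=0.0001890 on G[4,2]
R9: Y=0.0003448 on G[0,1]
R10: Y=0.0002179 on G[5,2]
R11: Y=0.0005917 on G[5,3]
R12: Y=0.3937 on G[2,5]
R13: Y=0.0002387 on G[5,4]
R14: Y=0.01032 on G[4,5]
R15: Y=0.01412 on G[4,3]
R16: Y=0.05155 on G[0,3]
R17: Y=0.006944 on G[0,1]
R18: Y=0.0003268 on G[3,0]
R19: Y=0.001164 on G[4,5]
Iin: z[3]−=0.00172, z[5]+=0.00172
solve → V1=-0.0003666, V2=0.1349, V3=-0.0009307, V4=0.002250, V5=0.1350

R_eq = 79.05 Ω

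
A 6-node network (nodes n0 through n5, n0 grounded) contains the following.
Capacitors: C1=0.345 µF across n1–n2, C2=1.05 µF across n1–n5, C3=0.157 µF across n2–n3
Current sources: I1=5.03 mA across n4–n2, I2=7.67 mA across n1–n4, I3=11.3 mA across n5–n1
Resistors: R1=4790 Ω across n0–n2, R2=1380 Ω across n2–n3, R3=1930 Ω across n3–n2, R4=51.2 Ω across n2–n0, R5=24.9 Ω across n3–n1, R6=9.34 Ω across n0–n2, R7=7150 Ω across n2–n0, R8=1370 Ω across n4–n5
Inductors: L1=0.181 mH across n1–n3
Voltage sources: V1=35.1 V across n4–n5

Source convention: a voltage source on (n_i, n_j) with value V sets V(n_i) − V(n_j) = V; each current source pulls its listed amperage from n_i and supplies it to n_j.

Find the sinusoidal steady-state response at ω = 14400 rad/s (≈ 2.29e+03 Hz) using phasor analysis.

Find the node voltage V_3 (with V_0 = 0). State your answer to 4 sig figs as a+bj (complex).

MNA unknowns: 5 node voltages V₁..V_5 plus 1 source current (V1)
C1: Y=0.000+0.004968j on G[1,2]
I1: z[4]−=0.00503, z[2]+=0.00503
R1: Y=0.0002088+0.000j on G[0,2]
I2: z[1]−=0.00767, z[4]+=0.00767
I3: z[5]−=0.0113, z[1]+=0.0113
C2: Y=0.000+0.01512j on G[1,5]
C3: Y=0.000+0.002261j on G[2,3]
R2: Y=0.0007246+0.000j on G[2,3]
R3: Y=0.0005181+0.000j on G[3,2]
R4: Y=0.01953+0.000j on G[2,0]
R5: Y=0.04016+0.000j on G[3,1]
R6: Y=0.1071+0.000j on G[0,2]
R7: Y=0.0001399+0.000j on G[2,0]
L1: Y=0.000-0.3837j on G[1,3]
R8: Y=0.0007299+0.000j on G[4,5]
V1: row V4−V5=35.1, i_V1 at 4,5
solve → V1=-0.1173+0.6747j, V2=0.000+0.000j, V3=-0.1154+0.6789j, V4=34.98+1.247j, V5=-0.1173+1.247j
aux → i_V1=-0.02298+0.000j

-0.1154+0.6789j V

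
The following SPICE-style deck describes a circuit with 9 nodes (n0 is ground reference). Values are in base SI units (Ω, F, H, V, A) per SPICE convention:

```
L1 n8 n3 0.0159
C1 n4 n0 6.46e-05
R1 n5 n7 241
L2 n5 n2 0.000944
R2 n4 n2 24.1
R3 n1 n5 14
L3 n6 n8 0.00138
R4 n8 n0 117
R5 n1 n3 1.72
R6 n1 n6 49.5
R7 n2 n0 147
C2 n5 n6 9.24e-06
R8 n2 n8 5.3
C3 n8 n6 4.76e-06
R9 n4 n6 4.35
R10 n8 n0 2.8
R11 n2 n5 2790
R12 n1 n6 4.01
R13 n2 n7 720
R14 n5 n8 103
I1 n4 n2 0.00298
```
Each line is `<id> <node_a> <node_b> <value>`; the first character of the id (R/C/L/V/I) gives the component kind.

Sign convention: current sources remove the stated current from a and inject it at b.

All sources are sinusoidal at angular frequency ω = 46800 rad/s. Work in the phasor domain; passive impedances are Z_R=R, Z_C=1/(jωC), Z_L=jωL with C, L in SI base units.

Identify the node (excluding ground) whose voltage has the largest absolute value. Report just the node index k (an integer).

Element admittances at ω=46800 rad/s:
  Y(L1) = 0.000-0.001344j S between n8,n3
  Y(C1) = 0.000+3.023j S between n4,n0
  Y(R1) = 0.004149+0.000j S between n5,n7
  Y(L2) = 0.000-0.02264j S between n5,n2
  Y(R2) = 0.04149+0.000j S between n4,n2
  Y(R3) = 0.07143+0.000j S between n1,n5
  Y(L3) = 0.000-0.01548j S between n6,n8
  Y(R4) = 0.008547+0.000j S between n8,n0
  Y(R5) = 0.5814+0.000j S between n1,n3
  Y(R6) = 0.02020+0.000j S between n1,n6
  Y(R7) = 0.006803+0.000j S between n2,n0
  Y(C2) = 0.000+0.4324j S between n5,n6
  Y(R8) = 0.1887+0.000j S between n2,n8
  Y(C3) = 0.000+0.2228j S between n8,n6
  Y(R9) = 0.2299+0.000j S between n4,n6
  Y(R10) = 0.3571+0.000j S between n8,n0
  Y(R11) = 0.0003584+0.000j S between n2,n5
  Y(R12) = 0.2494+0.000j S between n1,n6
  Y(R13) = 0.001389+0.000j S between n2,n7
  Y(R14) = 0.009709+0.000j S between n5,n8
  I1: injects 0.00298 A into n2 (from n4)
Assemble and solve the 8×8 MNA system:
  V(n1)=0.001917+0.001366j  V(n2)=0.01628+0.001073j  V(n3)=0.001913+0.001360j  V(n4)=6.830e-05+0.0006093j  V(n5)=0.001294+0.001202j  V(n6)=0.002092+0.001424j  V(n7)=0.005052+0.001170j  V(n8)=0.004735-0.0005847j

2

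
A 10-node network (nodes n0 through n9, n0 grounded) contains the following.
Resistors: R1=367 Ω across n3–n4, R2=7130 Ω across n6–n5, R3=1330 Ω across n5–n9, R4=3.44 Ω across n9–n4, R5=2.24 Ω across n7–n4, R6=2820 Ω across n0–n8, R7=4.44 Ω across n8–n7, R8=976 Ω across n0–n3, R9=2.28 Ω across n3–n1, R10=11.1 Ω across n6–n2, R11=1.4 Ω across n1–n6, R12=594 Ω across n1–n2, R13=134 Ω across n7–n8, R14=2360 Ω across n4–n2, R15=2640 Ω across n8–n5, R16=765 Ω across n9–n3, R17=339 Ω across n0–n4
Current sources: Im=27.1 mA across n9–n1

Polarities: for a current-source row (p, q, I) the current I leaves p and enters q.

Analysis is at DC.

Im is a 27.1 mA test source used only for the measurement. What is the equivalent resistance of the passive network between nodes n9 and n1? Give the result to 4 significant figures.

MNA unknowns: 9 node voltages V₁..V_9
R1: Y=0.002725 on G[3,4]
R2: Y=0.0001403 on G[6,5]
R3: Y=0.0007519 on G[5,9]
R4: Y=0.2907 on G[9,4]
R5: Y=0.4464 on G[7,4]
R6: Y=0.0003546 on G[0,8]
R7: Y=0.2252 on G[8,7]
R8: Y=0.001025 on G[0,3]
R9: Y=0.4386 on G[3,1]
R10: Y=0.09009 on G[6,2]
R11: Y=0.7143 on G[1,6]
R12: Y=0.001684 on G[1,2]
R13: Y=0.007463 on G[7,8]
R14: Y=0.0004237 on G[4,2]
R15: Y=0.0003788 on G[8,5]
R16: Y=0.001307 on G[9,3]
R17: Y=0.002950 on G[0,4]
Im: z[9]−=0.0271, z[1]+=0.0271
solve → V1=3.896, V2=3.869, V3=3.841, V4=-1.191, V5=-0.6698, V6=3.893, V7=-1.190, V8=-1.187, V9=-1.260

R_eq = 190.3 Ω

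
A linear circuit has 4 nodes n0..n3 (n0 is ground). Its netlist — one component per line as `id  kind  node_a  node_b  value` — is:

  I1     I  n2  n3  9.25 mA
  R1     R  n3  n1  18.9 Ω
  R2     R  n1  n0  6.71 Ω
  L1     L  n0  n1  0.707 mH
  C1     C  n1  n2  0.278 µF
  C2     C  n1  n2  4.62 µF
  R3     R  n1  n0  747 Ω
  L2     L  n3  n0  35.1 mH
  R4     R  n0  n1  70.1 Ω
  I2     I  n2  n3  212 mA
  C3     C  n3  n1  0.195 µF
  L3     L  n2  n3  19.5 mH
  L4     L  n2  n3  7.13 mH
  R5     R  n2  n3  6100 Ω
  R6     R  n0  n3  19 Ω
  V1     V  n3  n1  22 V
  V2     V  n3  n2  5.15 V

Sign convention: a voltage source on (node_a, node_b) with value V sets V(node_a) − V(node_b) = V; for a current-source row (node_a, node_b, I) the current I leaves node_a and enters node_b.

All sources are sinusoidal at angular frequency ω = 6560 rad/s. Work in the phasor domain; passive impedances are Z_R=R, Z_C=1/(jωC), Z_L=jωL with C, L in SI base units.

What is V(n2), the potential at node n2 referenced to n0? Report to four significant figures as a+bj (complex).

14.00-2.447j V

MNA unknowns: 3 node voltages V₁..V_3 plus 2 source currents (V1, V2)
I1: z[2]−=0.00925, z[3]+=0.00925
R1: Y=0.05291+0.000j on G[3,1]
R2: Y=0.1490+0.000j on G[1,0]
L1: Y=0.000-0.2156j on G[0,1]
C1: Y=0.000+0.001824j on G[1,2]
C2: Y=0.000+0.03031j on G[1,2]
R3: Y=0.001339+0.000j on G[1,0]
L2: Y=0.000-0.004343j on G[3,0]
R4: Y=0.01427+0.000j on G[0,1]
I2: z[2]−=0.212, z[3]+=0.212
C3: Y=0.000+0.001279j on G[3,1]
L3: Y=0.000-0.007817j on G[2,3]
L4: Y=0.000-0.02138j on G[2,3]
R5: Y=0.0001639+0.000j on G[2,3]
R6: Y=0.05263+0.000j on G[0,3]
V1: row V3−V1=22, i_V1 at 3,1
V2: row V3−V2=5.15, i_V2 at 3,2
solve → V1=-2.852-2.447j, V2=14.00-2.447j, V3=19.15-2.447j
aux → i_V1=-2.161-0.3576j, i_V2=0.2204+0.6918j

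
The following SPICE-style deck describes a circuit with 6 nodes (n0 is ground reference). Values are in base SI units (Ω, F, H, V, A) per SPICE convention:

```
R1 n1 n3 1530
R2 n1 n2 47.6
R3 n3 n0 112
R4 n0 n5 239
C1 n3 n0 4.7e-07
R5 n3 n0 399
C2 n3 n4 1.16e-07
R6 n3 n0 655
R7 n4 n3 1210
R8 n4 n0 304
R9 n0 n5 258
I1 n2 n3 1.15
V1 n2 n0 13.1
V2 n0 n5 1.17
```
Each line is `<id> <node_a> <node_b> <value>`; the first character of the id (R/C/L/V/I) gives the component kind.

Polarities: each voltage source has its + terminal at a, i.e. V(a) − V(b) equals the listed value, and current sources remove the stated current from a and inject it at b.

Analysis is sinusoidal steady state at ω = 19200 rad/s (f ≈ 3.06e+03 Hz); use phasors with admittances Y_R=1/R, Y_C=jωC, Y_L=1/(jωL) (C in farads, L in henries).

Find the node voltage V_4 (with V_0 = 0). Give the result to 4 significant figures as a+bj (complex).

Element admittances at ω=19200 rad/s:
  Y(R1) = 0.0006536+0.000j S between n1,n3
  Y(R2) = 0.02101+0.000j S between n1,n2
  Y(R3) = 0.008929+0.000j S between n3,n0
  Y(R4) = 0.004184+0.000j S between n0,n5
  Y(C1) = 0.000+0.009024j S between n3,n0
  Y(R5) = 0.002506+0.000j S between n3,n0
  Y(C2) = 0.000+0.002227j S between n3,n4
  Y(R6) = 0.001527+0.000j S between n3,n0
  Y(R7) = 0.0008264+0.000j S between n4,n3
  Y(R8) = 0.003289+0.000j S between n4,n0
  Y(R9) = 0.003876+0.000j S between n0,n5
  I1: injects 1.15 A into n3 (from n2)
  V1: constraint V(n2)−V(n0) = 13.1
  V2: constraint V(n0)−V(n5) = 1.17
Assemble and solve the 7×7 MNA system:
  V(n1)=14.31-1.095j  V(n2)=13.10+0.000j  V(n3)=53.25-36.30j  V(n4)=32.47+3.953j  V(n5)=-1.170+0.000j
  i(V1)=-1.125-0.02301j  i(V2)=-0.009430+0.000j

32.47+3.953j V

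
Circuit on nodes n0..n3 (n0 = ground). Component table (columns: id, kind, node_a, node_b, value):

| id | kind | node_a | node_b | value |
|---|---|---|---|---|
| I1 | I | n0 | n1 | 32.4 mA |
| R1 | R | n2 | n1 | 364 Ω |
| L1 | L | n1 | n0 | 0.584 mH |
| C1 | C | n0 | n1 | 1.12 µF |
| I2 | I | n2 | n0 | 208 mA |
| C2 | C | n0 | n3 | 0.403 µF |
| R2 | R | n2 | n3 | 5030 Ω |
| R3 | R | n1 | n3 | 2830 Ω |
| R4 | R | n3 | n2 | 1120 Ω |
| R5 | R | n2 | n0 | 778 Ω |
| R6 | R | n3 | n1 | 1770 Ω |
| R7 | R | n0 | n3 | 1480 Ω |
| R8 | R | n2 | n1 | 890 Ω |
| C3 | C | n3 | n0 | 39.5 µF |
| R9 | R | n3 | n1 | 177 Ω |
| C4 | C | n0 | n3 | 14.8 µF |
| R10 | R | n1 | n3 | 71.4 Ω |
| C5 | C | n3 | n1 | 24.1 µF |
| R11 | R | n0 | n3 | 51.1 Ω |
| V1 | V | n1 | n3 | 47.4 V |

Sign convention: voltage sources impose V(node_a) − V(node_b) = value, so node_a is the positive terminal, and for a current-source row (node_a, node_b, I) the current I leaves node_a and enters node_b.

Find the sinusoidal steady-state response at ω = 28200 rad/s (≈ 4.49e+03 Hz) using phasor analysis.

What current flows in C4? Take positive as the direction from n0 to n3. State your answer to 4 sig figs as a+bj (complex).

MNA unknowns: 3 node voltages V₁..V_3 plus 1 source current (V1)
I1: z[0]−=0.0324, z[1]+=0.0324
R1: Y=0.002747+0.000j on G[2,1]
L1: Y=0.000-0.06072j on G[1,0]
C1: Y=0.000+0.03158j on G[0,1]
I2: z[2]−=0.208, z[0]+=0.208
C2: Y=0.000+0.01136j on G[0,3]
R2: Y=0.0001988+0.000j on G[2,3]
R3: Y=0.0003534+0.000j on G[1,3]
R4: Y=0.0008929+0.000j on G[3,2]
R5: Y=0.001285+0.000j on G[2,0]
R6: Y=0.0005650+0.000j on G[3,1]
R7: Y=0.0006757+0.000j on G[0,3]
R8: Y=0.001124+0.000j on G[2,1]
C3: Y=0.000+1.114j on G[3,0]
R9: Y=0.005650+0.000j on G[3,1]
C4: Y=0.000+0.4174j on G[0,3]
R10: Y=0.01401+0.000j on G[1,3]
C5: Y=0.000+0.6796j on G[3,1]
R11: Y=0.01957+0.000j on G[0,3]
V1: row V1−V3=47.4, i_V1 at 1,3
solve → V1=48.31+0.1255j, V2=-3.201+0.09967j, V3=0.9108+0.1255j
aux → i_V1=-1.146-30.81j

0.05237-0.3801j A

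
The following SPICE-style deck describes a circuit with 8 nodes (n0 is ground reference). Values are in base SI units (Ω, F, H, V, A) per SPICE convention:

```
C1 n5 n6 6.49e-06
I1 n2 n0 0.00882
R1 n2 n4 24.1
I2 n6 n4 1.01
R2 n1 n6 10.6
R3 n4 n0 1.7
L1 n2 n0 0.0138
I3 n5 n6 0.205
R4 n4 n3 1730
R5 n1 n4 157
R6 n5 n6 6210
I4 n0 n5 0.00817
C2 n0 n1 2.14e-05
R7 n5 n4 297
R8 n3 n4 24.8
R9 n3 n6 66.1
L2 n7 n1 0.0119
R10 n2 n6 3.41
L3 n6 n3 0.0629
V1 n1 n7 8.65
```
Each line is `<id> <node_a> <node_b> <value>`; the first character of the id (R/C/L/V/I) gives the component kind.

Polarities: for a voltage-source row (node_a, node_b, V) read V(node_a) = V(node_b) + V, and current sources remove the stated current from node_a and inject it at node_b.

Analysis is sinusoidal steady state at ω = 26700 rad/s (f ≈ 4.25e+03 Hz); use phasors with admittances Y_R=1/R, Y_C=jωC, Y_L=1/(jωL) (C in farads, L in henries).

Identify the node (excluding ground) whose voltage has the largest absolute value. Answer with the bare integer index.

MNA unknowns: 7 node voltages V₁..V_7 plus 1 source current (V1)
C1: Y=0.000+0.1733j on G[5,6]
I1: z[2]−=0.00882, z[0]+=0.00882
R1: Y=0.04149+0.000j on G[2,4]
I2: z[6]−=1.01, z[4]+=1.01
R2: Y=0.09434+0.000j on G[1,6]
R3: Y=0.5882+0.000j on G[4,0]
L1: Y=0.000-0.002714j on G[2,0]
I3: z[5]−=0.205, z[6]+=0.205
R4: Y=0.0005780+0.000j on G[4,3]
R5: Y=0.006369+0.000j on G[1,4]
R6: Y=0.0001610+0.000j on G[5,6]
I4: z[0]−=0.00817, z[5]+=0.00817
C2: Y=0.000+0.5714j on G[0,1]
R7: Y=0.003367+0.000j on G[5,4]
R8: Y=0.04032+0.000j on G[3,4]
R9: Y=0.01513+0.000j on G[3,6]
L2: Y=0.000-0.003147j on G[7,1]
R10: Y=0.2933+0.000j on G[2,6]
L3: Y=0.000-0.0005954j on G[6,3]
V1: row V1−V7=8.65, i_V1 at 1,7
solve → V1=-0.09166+1.072j, V2=-5.738+0.4740j, V3=-1.038+0.2635j, V4=1.038+0.06256j, V5=-6.692+1.571j, V6=-6.662+0.5853j, V7=-8.742+1.072j
aux → i_V1=0.000+0.02722j

7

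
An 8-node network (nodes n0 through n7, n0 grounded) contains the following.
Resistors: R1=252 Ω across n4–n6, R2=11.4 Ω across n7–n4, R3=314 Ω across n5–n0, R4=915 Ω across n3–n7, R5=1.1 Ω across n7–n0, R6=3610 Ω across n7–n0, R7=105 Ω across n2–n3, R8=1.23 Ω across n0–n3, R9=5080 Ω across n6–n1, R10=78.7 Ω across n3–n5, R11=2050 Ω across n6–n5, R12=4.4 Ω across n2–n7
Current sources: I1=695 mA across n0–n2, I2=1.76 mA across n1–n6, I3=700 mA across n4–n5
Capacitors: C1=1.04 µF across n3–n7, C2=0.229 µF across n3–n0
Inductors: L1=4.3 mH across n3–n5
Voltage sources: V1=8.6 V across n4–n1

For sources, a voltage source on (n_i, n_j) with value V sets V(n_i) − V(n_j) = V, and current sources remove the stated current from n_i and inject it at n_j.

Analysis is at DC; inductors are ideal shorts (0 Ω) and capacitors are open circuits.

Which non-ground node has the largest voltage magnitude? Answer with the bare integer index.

1

Element admittances at DC:
  Y(R1) = 0.003968 S between n4,n6
  Y(R2) = 0.08772 S between n7,n4
  Y(R3) = 0.003185 S between n5,n0
  I1: injects 0.695 A into n2 (from n0)
  Y(R4) = 0.001093 S between n3,n7
  Y(R5) = 0.9091 S between n7,n0
  Y(C1) = 0.000 S between n3,n7
  Y(C2) = 0.000 S between n3,n0
  Y(R6) = 0.0002770 S between n7,n0
  Y(R7) = 0.009524 S between n2,n3
  Y(R8) = 0.8130 S between n0,n3
  Y(R9) = 0.0001969 S between n6,n1
  L1: short n3↔n5 (DC inductor)
  I2: injects 0.00176 A into n6 (from n1)
  Y(R10) = 0.01271 S between n3,n5
  Y(R11) = 0.0004878 S between n6,n5
  I3: injects 0.7 A into n5 (from n4)
  Y(R12) = 0.2273 S between n2,n7
  V1: constraint V(n4)−V(n1) = 8.6
Assemble and solve the 9×9 MNA system:
  V(n1)=-16.56  V(n2)=2.949  V(n3)=0.8759  V(n4)=-7.958  V(n5)=0.8759  V(n6)=-7.017  V(n7)=-0.02190
  i(L1)=-0.6934  i(V1)=-0.0001181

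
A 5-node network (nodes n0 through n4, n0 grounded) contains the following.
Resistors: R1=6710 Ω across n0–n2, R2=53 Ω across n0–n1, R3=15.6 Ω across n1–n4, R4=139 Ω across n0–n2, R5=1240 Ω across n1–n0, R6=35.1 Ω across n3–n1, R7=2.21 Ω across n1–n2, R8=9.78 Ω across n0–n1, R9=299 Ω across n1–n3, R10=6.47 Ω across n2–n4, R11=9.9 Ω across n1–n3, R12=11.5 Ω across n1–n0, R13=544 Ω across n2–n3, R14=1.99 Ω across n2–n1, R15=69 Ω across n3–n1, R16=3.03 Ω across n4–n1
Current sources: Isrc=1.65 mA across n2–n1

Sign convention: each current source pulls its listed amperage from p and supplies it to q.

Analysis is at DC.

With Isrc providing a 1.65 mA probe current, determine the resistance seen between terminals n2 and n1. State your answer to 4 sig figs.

R_eq = 0.9303 Ω

Apply KCL at each of the 4 non-ground nodes and solve the resulting linear system.
Node n1: branches {R2, R3, R5, R6, R7, R8, R9, R11, R12, R14, R15, R16, Isrc} → V_1 = 5.213e-05
Node n2: branches {R1, R4, R7, R10, R13, R14, Isrc} → V_2 = -0.001483
Node n3: branches {R6, R9, R11, R13, R15} → V_3 = 3.322e-05
Node n4: branches {R3, R10, R16} → V_4 = -0.0003803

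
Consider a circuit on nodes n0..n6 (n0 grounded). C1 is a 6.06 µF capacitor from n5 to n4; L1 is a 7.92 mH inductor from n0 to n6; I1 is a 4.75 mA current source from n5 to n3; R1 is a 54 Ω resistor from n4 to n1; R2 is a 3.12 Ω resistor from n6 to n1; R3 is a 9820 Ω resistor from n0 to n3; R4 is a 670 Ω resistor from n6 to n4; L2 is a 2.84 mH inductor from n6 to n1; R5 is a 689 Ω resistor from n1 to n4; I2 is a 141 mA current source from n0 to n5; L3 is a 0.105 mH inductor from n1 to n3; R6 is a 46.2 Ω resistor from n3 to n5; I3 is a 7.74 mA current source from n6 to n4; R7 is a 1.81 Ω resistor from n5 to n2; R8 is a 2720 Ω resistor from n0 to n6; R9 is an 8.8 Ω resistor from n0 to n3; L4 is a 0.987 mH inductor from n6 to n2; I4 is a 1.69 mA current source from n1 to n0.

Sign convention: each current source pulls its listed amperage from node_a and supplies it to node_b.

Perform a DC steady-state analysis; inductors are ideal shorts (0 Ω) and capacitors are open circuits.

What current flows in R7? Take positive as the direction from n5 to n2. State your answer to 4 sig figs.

Apply KCL at each of the 6 non-ground nodes and solve the resulting linear system.
Node n1: branches {R1, R2, L2, R5, L3, I4} → V_1 = 0.000
Node n2: branches {R7, L4} → V_2 = 0.000
Node n3: branches {I1, R3, L3, R6, R9} → V_3 = 0.000
Node n4: branches {C1, R1, R4, R5, I3} → V_4 = 0.3606
Node n5: branches {C1, I1, I2, R6, R7} → V_5 = 0.2373
Node n6: branches {L1, R2, R4, L2, I3, R8, L4} → V_6 = 0.000
Source currents: i(L1)=-0.1393, i(L2)=-0.01540, i(L3)=-0.009887, i(L4)=-0.1311

0.1311 A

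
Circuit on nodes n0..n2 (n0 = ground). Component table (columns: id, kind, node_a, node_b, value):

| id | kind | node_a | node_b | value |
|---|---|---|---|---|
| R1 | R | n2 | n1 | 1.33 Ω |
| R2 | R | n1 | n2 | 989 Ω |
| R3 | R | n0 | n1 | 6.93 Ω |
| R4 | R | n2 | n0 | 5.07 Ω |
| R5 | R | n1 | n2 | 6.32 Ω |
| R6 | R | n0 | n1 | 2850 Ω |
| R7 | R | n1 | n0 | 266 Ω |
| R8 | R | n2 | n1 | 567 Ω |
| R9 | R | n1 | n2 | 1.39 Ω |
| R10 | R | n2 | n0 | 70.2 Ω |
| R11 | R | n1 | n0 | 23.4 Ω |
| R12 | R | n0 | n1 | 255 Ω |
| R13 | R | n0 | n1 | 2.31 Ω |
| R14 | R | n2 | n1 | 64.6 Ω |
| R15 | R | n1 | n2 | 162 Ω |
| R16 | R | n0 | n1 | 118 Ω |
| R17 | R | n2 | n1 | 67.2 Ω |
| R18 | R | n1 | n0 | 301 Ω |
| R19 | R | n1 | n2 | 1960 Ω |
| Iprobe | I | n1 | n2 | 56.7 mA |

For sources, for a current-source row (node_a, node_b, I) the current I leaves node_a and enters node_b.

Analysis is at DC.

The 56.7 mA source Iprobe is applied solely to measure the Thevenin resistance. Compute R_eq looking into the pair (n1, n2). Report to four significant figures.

R_eq = 0.5470 Ω

Element admittances at DC:
  Y(R1) = 0.7519 S between n2,n1
  Y(R2) = 0.001011 S between n1,n2
  Y(R3) = 0.1443 S between n0,n1
  Y(R4) = 0.1972 S between n2,n0
  Y(R5) = 0.1582 S between n1,n2
  Y(R6) = 0.0003509 S between n0,n1
  Y(R7) = 0.003759 S between n1,n0
  Y(R8) = 0.001764 S between n2,n1
  Y(R9) = 0.7194 S between n1,n2
  Y(R10) = 0.01425 S between n2,n0
  Y(R11) = 0.04274 S between n1,n0
  Y(R12) = 0.003922 S between n0,n1
  Y(R13) = 0.4329 S between n0,n1
  Y(R14) = 0.01548 S between n2,n1
  Y(R15) = 0.006173 S between n1,n2
  Y(R16) = 0.008475 S between n0,n1
  Y(R17) = 0.01488 S between n2,n1
  Y(R18) = 0.003322 S between n1,n0
  Y(R19) = 0.0005102 S between n1,n2
  Iprobe: injects 0.0567 A into n2 (from n1)
Assemble and solve the 2×2 MNA system:
  V(n1)=-0.007705  V(n2)=0.02331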